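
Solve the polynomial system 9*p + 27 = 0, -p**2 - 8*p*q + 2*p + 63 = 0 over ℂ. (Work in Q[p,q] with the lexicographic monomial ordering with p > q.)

Compute a lex Gröbner basis by Buchberger's algorithm.
f_1 = 9*p + 27, LT = p.
f_2 = -p**2 - 8*p*q + 2*p + 63, LT = p**2.

S(f_1,f_2): lcm = p**2. S = -8*p*q + 5*p + 63.
  leading term p*q: subtract (-8/9*q)·f_1 from -8*p*q + 5*p + 63 → 5*p + 24*q + 63
  leading term p: subtract (5/9)·f_1 from 5*p + 24*q + 63 → 24*q + 48
  leading term q: no divisor's leading term divides it; move 24*q to the remainder.
  leading term 1: no divisor's leading term divides it; move 48 to the remainder.
  remainder 24*q + 48 ≠ 0; add h_3 = 24*q + 48 to the basis.

The other S-polynomials (S(f_1,h_3), S(f_2,h_3)) all reduce to 0 modulo the current basis, so we have a Gröbner basis.
Inter-reduce: drop elements whose leading term is divisible by another's, tail-reduce, and make monic.
Reduced Gröbner basis: {p + 3, q + 2}.

Since the basis is lex-ordered, q + 2 is univariate in q. Its roots are {-2}. Back-substituting each root into the other basis elements fixes the other coordinates.
  q = -2: the earlier basis element becomes p + 3 = 0, giving p = -3 — point (-3, -2).

{(-3, -2)}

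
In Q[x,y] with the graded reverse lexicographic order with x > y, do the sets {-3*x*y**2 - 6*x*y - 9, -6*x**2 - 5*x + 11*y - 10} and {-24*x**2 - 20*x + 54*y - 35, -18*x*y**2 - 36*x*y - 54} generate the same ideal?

For a fixed monomial order, each ideal has a unique reduced Gröbner basis; comparing bases decides equality.
Buchberger on the first generating set:
f_1 = -3*x*y**2 - 6*x*y - 9, LT = x*y**2.
f_2 = -6*x**2 - 5*x + 11*y - 10, LT = x**2.

S(f_1,f_2): lcm = x**2*y**2. S = 2*x**2*y - 5/6*x*y**2 + 11/6*y**3 - 5/3*y**2 + 3*x.
  leading term x**2*y: subtract (-1/3*y)·f_2 from 2*x**2*y - 5/6*x*y**2 + 11/6*y**3 - 5/3*y**2 + 3*x → -5/6*x*y**2 + 11/6*y**3 - 5/3*x*y + 2*y**2 + 3*x - 10/3*y
  leading term x*y**2: subtract (5/18)·f_1 from -5/6*x*y**2 + 11/6*y**3 - 5/3*x*y + 2*y**2 + 3*x - 10/3*y → 11/6*y**3 + 2*y**2 + 3*x - 10/3*y + 5/2
  leading term y**3: no divisor's leading term divides it; move 11/6*y**3 to the remainder.
  leading term y**2: no divisor's leading term divides it; move 2*y**2 to the remainder.
  leading term x: no divisor's leading term divides it; move 3*x to the remainder.
  leading term y: no divisor's leading term divides it; move -10/3*y to the remainder.
  leading term 1: no divisor's leading term divides it; move 5/2 to the remainder.
  remainder 11/6*y**3 + 2*y**2 + 3*x - 10/3*y + 5/2 ≠ 0; add g_3 = 11/6*y**3 + 2*y**2 + 3*x - 10/3*y + 5/2 to the basis.

The other S-polynomials (S(f_1,g_3), S(f_2,g_3)) all reduce to 0 modulo the current basis, so we have a Gröbner basis.
Inter-reduce: drop elements whose leading term is divisible by another's, tail-reduce, and make monic.
Reduced Gröbner basis: {x*y**2 + 2*x*y + 3, y**3 + 12/11*y**2 + 18/11*x - 20/11*y + 15/11, x**2 + 5/6*x - 11/6*y + 5/3}.

Buchberger on the second generating set:
h_1 = -24*x**2 - 20*x + 54*y - 35, LT = x**2.
h_2 = -18*x*y**2 - 36*x*y - 54, LT = x*y**2.

S(h_1,h_2): lcm = x**2*y**2. S = -2*x**2*y + 5/6*x*y**2 - 9/4*y**3 + 35/24*y**2 - 3*x.
  leading term x**2*y: subtract (1/12*y)·h_1 from -2*x**2*y + 5/6*x*y**2 - 9/4*y**3 + 35/24*y**2 - 3*x → 5/6*x*y**2 - 9/4*y**3 + 5/3*x*y - 73/24*y**2 - 3*x + 35/12*y
  leading term x*y**2: subtract (-5/108)·h_2 from 5/6*x*y**2 - 9/4*y**3 + 5/3*x*y - 73/24*y**2 - 3*x + 35/12*y → -9/4*y**3 - 73/24*y**2 - 3*x + 35/12*y - 5/2
  leading term y**3: no divisor's leading term divides it; move -9/4*y**3 to the remainder.
  leading term y**2: no divisor's leading term divides it; move -73/24*y**2 to the remainder.
  leading term x: no divisor's leading term divides it; move -3*x to the remainder.
  leading term y: no divisor's leading term divides it; move 35/12*y to the remainder.
  leading term 1: no divisor's leading term divides it; move -5/2 to the remainder.
  remainder -9/4*y**3 - 73/24*y**2 - 3*x + 35/12*y - 5/2 ≠ 0; add k_3 = -9/4*y**3 - 73/24*y**2 - 3*x + 35/12*y - 5/2 to the basis.

The other S-polynomials (S(h_1,k_3), S(h_2,k_3)) all reduce to 0 modulo the current basis, so we have a Gröbner basis.
Inter-reduce: drop elements whose leading term is divisible by another's, tail-reduce, and make monic.
Reduced Gröbner basis: {x*y**2 + 2*x*y + 3, y**3 + 73/54*y**2 + 4/3*x - 35/27*y + 10/9, x**2 + 5/6*x - 9/4*y + 35/24}.

These differ, so the ideals are not equal.

No, the ideals differ.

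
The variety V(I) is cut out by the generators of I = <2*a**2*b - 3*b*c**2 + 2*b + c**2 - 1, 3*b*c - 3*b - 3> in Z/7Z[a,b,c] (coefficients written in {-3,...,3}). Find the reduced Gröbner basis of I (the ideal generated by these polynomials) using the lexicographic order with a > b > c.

f_1 = 2*a**2*b - 3*b*c**2 + 2*b + c**2 - 1, LT = a**2*b.
f_2 = 3*b*c - 3*b - 3, LT = b*c.

S(f_1,f_2): lcm = a**2*b*c. S = a**2*b + a**2 + 2*b*c**3 + b*c - 3*c**3 + 3*c.
  leading term a**2*b: subtract (-3)·f_1 from a**2*b + a**2 + 2*b*c**3 + b*c - 3*c**3 + 3*c → a**2 + 2*b*c**3 - 2*b*c**2 + b*c - b - 3*c**3 + 3*c**2 + 3*c - 3
  leading term a**2: no divisor's leading term divides it; move a**2 to the remainder.
  leading term b*c**3: subtract (3*c**2)·f_2 from 2*b*c**3 - 2*b*c**2 + b*c - b - 3*c**3 + 3*c**2 + 3*c - 3 → b*c - b - 3*c**3 - 2*c**2 + 3*c - 3
  leading term b*c: subtract (-2)·f_2 from b*c - b - 3*c**3 - 2*c**2 + 3*c - 3 → -3*c**3 - 2*c**2 + 3*c - 2
  leading term c**3: no divisor's leading term divides it; move -3*c**3 to the remainder.
  leading term c**2: no divisor's leading term divides it; move -2*c**2 to the remainder.
  leading term c: no divisor's leading term divides it; move 3*c to the remainder.
  leading term 1: no divisor's leading term divides it; move -2 to the remainder.
  remainder a**2 - 3*c**3 - 2*c**2 + 3*c - 2 ≠ 0; add g_3 = a**2 - 3*c**3 - 2*c**2 + 3*c - 2 to the basis.

The other S-polynomials (S(f_1,g_3), S(f_2,g_3)) all reduce to 0 modulo the current basis, so we have a Gröbner basis.
Inter-reduce: drop elements whose leading term is divisible by another's, tail-reduce, and make monic.

G = {a**2 - 3*c**3 - 2*c**2 + 3*c - 2, b*c - b - 1}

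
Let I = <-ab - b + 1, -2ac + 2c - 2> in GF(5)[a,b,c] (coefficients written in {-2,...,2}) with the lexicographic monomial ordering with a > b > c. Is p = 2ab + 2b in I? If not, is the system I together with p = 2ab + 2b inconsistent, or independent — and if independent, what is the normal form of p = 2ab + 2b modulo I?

Adjoining 2ab + 2b makes the ideal the whole ring: the system is inconsistent.

First compute the reduced Gröbner basis of I by Buchberger's algorithm.
f_1 = -ab - b + 1, LT = ab.
f_2 = -2ac + 2c - 2, LT = ac.

S(f_1,f_2): lcm = abc. S = 2bc - b - c.
  leading term bc: no divisor's leading term divides it; move 2bc to the remainder.
  leading term b: no divisor's leading term divides it; move -b to the remainder.
  leading term c: no divisor's leading term divides it; move -c to the remainder.
  remainder 2bc - b - c ≠ 0; add h_3 = 2bc - b - c to the basis.

The other S-polynomials (S(f_1,h_3), S(f_2,h_3)) all reduce to 0 modulo the current basis, so we have a Gröbner basis.
Inter-reduce: drop elements whose leading term is divisible by another's, tail-reduce, and make monic.
Reduced Gröbner basis: {ab + b - 1, ac - c + 1, bc + 2b + 2c}.
Label its elements g_1 = ab + b - 1, g_2 = ac - c + 1, g_3 = bc + 2b + 2c.

Reduce p = 2ab + 2b modulo G:
  leading term ab: subtract (2)·g_1 from 2ab + 2b → 2
  leading term 1: no divisor's leading term divides it; move 2 to the remainder.
  normal form = 2.
The normal form is nonzero, so p ∉ I. Since p minus its normal form lies in I, I + (p) = I + (r) where r = 2; decide whether this ideal is the whole ring.
Here r = 2 is a nonzero constant, hence a unit: 1 ∈ I + (p), the Gröbner basis of I + (p) is {1}, and the enlarged system has no common solution — adjoining p is inconsistent.

Ideal membership is decidable via reduction modulo a Gröbner basis.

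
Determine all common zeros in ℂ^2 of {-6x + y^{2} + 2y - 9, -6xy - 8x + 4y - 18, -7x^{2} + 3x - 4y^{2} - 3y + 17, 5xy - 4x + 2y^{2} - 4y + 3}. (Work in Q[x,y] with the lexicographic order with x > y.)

{(-1, 1)}

Compute a lex Gröbner basis by Buchberger's algorithm.
f_1 = -6x + y^{2} + 2y - 9, LT = x.
f_2 = -6xy - 8x + 4y - 18, LT = xy.
f_3 = -7x^{2} + 3x - 4y^{2} - 3y + 17, LT = x^{2}.
f_4 = 5xy - 4x + 2y^{2} - 4y + 3, LT = xy.

S(f_1,f_2): lcm = xy. S = -\tfrac{4}{3}x - \tfrac{1}{6}y^{3} - \tfrac{1}{3}y^{2} + \tfrac{13}{6}y - 3.
  leading term x: subtract (\tfrac{2}{9})·f_1 from -\tfrac{4}{3}x - \tfrac{1}{6}y^{3} - \tfrac{1}{3}y^{2} + \tfrac{13}{6}y - 3 → -\tfrac{1}{6}y^{3} - \tfrac{5}{9}y^{2} + \tfrac{31}{18}y - 1
  leading term y^{3}: no divisor's leading term divides it; move -\tfrac{1}{6}y^{3} to the remainder.
  leading term y^{2}: no divisor's leading term divides it; move -\tfrac{5}{9}y^{2} to the remainder.
  leading term y: no divisor's leading term divides it; move \tfrac{31}{18}y to the remainder.
  leading term 1: no divisor's leading term divides it; move -1 to the remainder.
  remainder -\tfrac{1}{6}y^{3} - \tfrac{5}{9}y^{2} + \tfrac{31}{18}y - 1 ≠ 0; add h_5 = -\tfrac{1}{6}y^{3} - \tfrac{5}{9}y^{2} + \tfrac{31}{18}y - 1 to the basis.

S(f_1,f_3): lcm = x^{2}. S = -\tfrac{1}{6}xy^{2} - \tfrac{1}{3}xy + \tfrac{27}{14}x - \tfrac{4}{7}y^{2} - \tfrac{3}{7}y + \tfrac{17}{7}.
  leading term xy^{2}: subtract (\tfrac{1}{36}y^{2})·f_1 from -\tfrac{1}{6}xy^{2} - \tfrac{1}{3}xy + \tfrac{27}{14}x - \tfrac{4}{7}y^{2} - \tfrac{3}{7}y + \tfrac{17}{7} → -\tfrac{1}{3}xy + \tfrac{27}{14}x - \tfrac{1}{36}y^{4} - \tfrac{1}{18}y^{3} - \tfrac{9}{28}y^{2} - \tfrac{3}{7}y + \tfrac{17}{7}
  leading term xy: subtract (\tfrac{1}{18}y)·f_1 from -\tfrac{1}{3}xy + \tfrac{27}{14}x - \tfrac{1}{36}y^{4} - \tfrac{1}{18}y^{3} - \tfrac{9}{28}y^{2} - \tfrac{3}{7}y + \tfrac{17}{7} → \tfrac{27}{14}x - \tfrac{1}{36}y^{4} - \tfrac{1}{9}y^{3} - \tfrac{109}{252}y^{2} + \tfrac{1}{14}y + \tfrac{17}{7}
  leading term x: subtract (-\tfrac{9}{28})·f_1 from \tfrac{27}{14}x - \tfrac{1}{36}y^{4} - \tfrac{1}{9}y^{3} - \tfrac{109}{252}y^{2} + \tfrac{1}{14}y + \tfrac{17}{7} → -\tfrac{1}{36}y^{4} - \tfrac{1}{9}y^{3} - \tfrac{1}{9}y^{2} + \tfrac{5}{7}y - \tfrac{13}{28}
  leading term y^{4}: subtract (\tfrac{1}{6}y)·h_5 from -\tfrac{1}{36}y^{4} - \tfrac{1}{9}y^{3} - \tfrac{1}{9}y^{2} + \tfrac{5}{7}y - \tfrac{13}{28} → -\tfrac{1}{54}y^{3} - \tfrac{43}{108}y^{2} + \tfrac{37}{42}y - \tfrac{13}{28}
  leading term y^{3}: subtract (\tfrac{1}{9})·h_5 from -\tfrac{1}{54}y^{3} - \tfrac{43}{108}y^{2} + \tfrac{37}{42}y - \tfrac{13}{28} → -\tfrac{109}{324}y^{2} + \tfrac{391}{567}y - \tfrac{89}{252}
  leading term y^{2}: no divisor's leading term divides it; move -\tfrac{109}{324}y^{2} to the remainder.
  leading term y: no divisor's leading term divides it; move \tfrac{391}{567}y to the remainder.
  leading term 1: no divisor's leading term divides it; move -\tfrac{89}{252} to the remainder.
  remainder -\tfrac{109}{324}y^{2} + \tfrac{391}{567}y - \tfrac{89}{252} ≠ 0; add h_6 = -\tfrac{109}{324}y^{2} + \tfrac{391}{567}y - \tfrac{89}{252} to the basis.

S(f_1,f_4): lcm = xy. S = \tfrac{4}{5}x - \tfrac{1}{6}y^{3} - \tfrac{11}{15}y^{2} + \tfrac{23}{10}y - \tfrac{3}{5}.
  leading term x: subtract (-\tfrac{2}{15})·f_1 from \tfrac{4}{5}x - \tfrac{1}{6}y^{3} - \tfrac{11}{15}y^{2} + \tfrac{23}{10}y - \tfrac{3}{5} → -\tfrac{1}{6}y^{3} - \tfrac{3}{5}y^{2} + \tfrac{77}{30}y - \tfrac{9}{5}
  leading term y^{3}: subtract (1)·h_5 from -\tfrac{1}{6}y^{3} - \tfrac{3}{5}y^{2} + \tfrac{77}{30}y - \tfrac{9}{5} → -\tfrac{2}{45}y^{2} + \tfrac{38}{45}y - \tfrac{4}{5}
  leading term y^{2}: subtract (\tfrac{72}{545})·h_6 from -\tfrac{2}{45}y^{2} + \tfrac{38}{45}y - \tfrac{4}{5} → \tfrac{2874}{3815}y - \tfrac{2874}{3815}
  leading term y: no divisor's leading term divides it; move \tfrac{2874}{3815}y to the remainder.
  leading term 1: no divisor's leading term divides it; move -\tfrac{2874}{3815} to the remainder.
  remainder \tfrac{2874}{3815}y - \tfrac{2874}{3815} ≠ 0; add h_7 = \tfrac{2874}{3815}y - \tfrac{2874}{3815} to the basis.

The other S-polynomials (S(f_2,f_3), S(f_2,f_4), S(f_3,f_4), S(f_1,h_5), S(f_2,h_5), S(f_3,h_5), S(f_4,h_5), S(f_1,h_6), S(f_2,h_6), S(f_3,h_6), S(f_4,h_6), S(h_5,h_6), S(f_1,h_7), S(f_2,h_7), S(f_3,h_7), S(f_4,h_7), S(h_5,h_7), S(h_6,h_7)) all reduce to 0 modulo the current basis, so we have a Gröbner basis.
Inter-reduce: drop elements whose leading term is divisible by another's, tail-reduce, and make monic.
Reduced Gröbner basis: {x + 1, y - 1}.

From the last basis element, y - 1 = 0, so y takes values in {1}. Each choice, substituted upward through the basis, yields the corresponding point(s) of the solution set.
  y = 1: the earlier basis element becomes x + 1 = 0, giving x = -1 — point (-1, 1).
Substituting each solution back into the original system confirms all equations vanish.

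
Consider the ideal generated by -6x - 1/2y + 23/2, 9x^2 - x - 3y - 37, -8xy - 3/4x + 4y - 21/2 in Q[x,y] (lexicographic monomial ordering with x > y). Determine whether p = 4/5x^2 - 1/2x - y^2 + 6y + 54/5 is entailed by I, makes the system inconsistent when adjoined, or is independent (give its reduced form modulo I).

First compute the reduced Gröbner basis of I by Buchberger's algorithm.
f_1 = -6x - 1/2y + 23/2, LT = x.
f_2 = 9x^2 - x - 3y - 37, LT = x^2.
f_3 = -8xy - 3/4x + 4y - 21/2, LT = xy.

S(f_1,f_2): lcm = x^2. S = 1/12xy - 65/36x + 1/3y + 37/9.
  leading term xy: subtract (-1/72y)·f_1 from 1/12xy - 65/36x + 1/3y + 37/9 → -65/36x - 1/144y^2 + 71/144y + 37/9
  leading term x: subtract (65/216)·f_1 from -65/36x - 1/144y^2 + 71/144y + 37/9 → -1/144y^2 + 139/216y + 281/432
  leading term y^2: no divisor's leading term divides it; move -1/144y^2 to the remainder.
  leading term y: no divisor's leading term divides it; move 139/216y to the remainder.
  leading term 1: no divisor's leading term divides it; move 281/432 to the remainder.
  remainder -1/144y^2 + 139/216y + 281/432 ≠ 0; add h_4 = -1/144y^2 + 139/216y + 281/432 to the basis.

S(f_1,f_3): lcm = xy. S = -3/32x + 1/12y^2 - 17/12y - 21/16.
  leading term x: subtract (1/64)·f_1 from -3/32x + 1/12y^2 - 17/12y - 21/16 → 1/12y^2 - 541/384y - 191/128
  leading term y^2: subtract (-12)·h_4 from 1/12y^2 - 541/384y - 191/128 → 7273/1152y + 7273/1152
  leading term y: no divisor's leading term divides it; move 7273/1152y to the remainder.
  leading term 1: no divisor's leading term divides it; move 7273/1152 to the remainder.
  remainder 7273/1152y + 7273/1152 ≠ 0; add h_5 = 7273/1152y + 7273/1152 to the basis.

The other S-polynomials (S(f_2,f_3), S(f_1,h_4), S(f_2,h_4), S(f_3,h_4), S(f_1,h_5), S(f_2,h_5), S(f_3,h_5), S(h_4,h_5)) all reduce to 0 modulo the current basis, so we have a Gröbner basis.
Inter-reduce: drop elements whose leading term is divisible by another's, tail-reduce, and make monic.
Reduced Gröbner basis: {x - 2, y + 1}.
Label its elements g_1 = x - 2, g_2 = y + 1.

Reduce p = 4/5x^2 - 1/2x - y^2 + 6y + 54/5 modulo G:
  leading term x^2: subtract (4/5x)·g_1 from 4/5x^2 - 1/2x - y^2 + 6y + 54/5 → 11/10x - y^2 + 6y + 54/5
  leading term x: subtract (11/10)·g_1 from 11/10x - y^2 + 6y + 54/5 → -y^2 + 6y + 13
  leading term y^2: subtract (-y)·g_2 from -y^2 + 6y + 13 → 7y + 13
  leading term y: subtract (7)·g_2 from 7y + 13 → 6
  leading term 1: no divisor's leading term divides it; move 6 to the remainder.
  normal form = 6.
The normal form is nonzero, so p ∉ I. Since p minus its normal form lies in I, I + (p) = I + (r) where r = 6; decide whether this ideal is the whole ring.
Here r = 6 is a nonzero constant, hence a unit: 1 ∈ I + (p), the Gröbner basis of I + (p) is {1}, and the enlarged system has no common solution — adjoining p is inconsistent.

Adjoining 4/5x^2 - 1/2x - y^2 + 6y + 54/5 makes the ideal the whole ring: the system is inconsistent.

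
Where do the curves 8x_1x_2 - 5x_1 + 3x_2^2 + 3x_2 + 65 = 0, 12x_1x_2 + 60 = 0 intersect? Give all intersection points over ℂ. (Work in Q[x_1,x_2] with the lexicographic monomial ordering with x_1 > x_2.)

Compute a lex Gröbner basis by Buchberger's algorithm.
f_1 = 8x_1x_2 - 5x_1 + 3x_2^2 + 3x_2 + 65, LT = x_1x_2.
f_2 = 12x_1x_2 + 60, LT = x_1x_2.

S(f_1,f_2): lcm = x_1x_2. S = -5/8x_1 + 3/8x_2^2 + 3/8x_2 + 25/8.
  reduce S modulo (f_1, f_2):
  remainder -5/8x_1 + 3/8x_2^2 + 3/8x_2 + 25/8 ≠ 0; add h_3 = -5/8x_1 + 3/8x_2^2 + 3/8x_2 + 25/8 to the basis.

S(f_1,h_3): lcm = x_1x_2. S = -5/8x_1 + 3/5x_2^3 + 39/40x_2^2 + 43/8x_2 + 65/8.
  reduce S modulo (f_1, f_2, h_3):
  remainder 3/5x_2^3 + 3/5x_2^2 + 5x_2 + 5 ≠ 0; add h_4 = 3/5x_2^3 + 3/5x_2^2 + 5x_2 + 5 to the basis.

The other S-polynomials (S(f_2,h_3), S(f_1,h_4), S(f_2,h_4), S(h_3,h_4)) all reduce to 0 modulo the current basis, so we have a Gröbner basis.
Inter-reduce: drop elements whose leading term is divisible by another's, tail-reduce, and make monic.
Reduced Gröbner basis: {x_1 - 3/5x_2^2 - 3/5x_2 - 5, x_2^3 + x_2^2 + 25/3x_2 + 25/3}.

From the last basis element, x_2^3 + x_2^2 + 25/3x_2 + 25/3 = 0, so x_2 takes values in {-1, -5*sqrt(3)*I/3, 5*sqrt(3)*I/3}. Each choice, substituted upward through the basis, yields the corresponding point(s) of the solution set.
  x_2 = -1: the earlier basis element becomes x_1 - 5 = 0, giving x_1 = 5 — point (5, -1).
  x_2 = -5*sqrt(3)*I/3: the earlier basis element becomes x_1 + sqrt(3)*I = 0, giving x_1 = -sqrt(3)*I — point (-sqrt(3)*I, -5*sqrt(3)*I/3).
  x_2 = 5*sqrt(3)*I/3: the earlier basis element becomes x_1 - sqrt(3)*I = 0, giving x_1 = sqrt(3)*I — point (sqrt(3)*I, 5*sqrt(3)*I/3).

{(5, -1), (-sqrt(3)*I, -5*sqrt(3)*I/3), (sqrt(3)*I, 5*sqrt(3)*I/3)}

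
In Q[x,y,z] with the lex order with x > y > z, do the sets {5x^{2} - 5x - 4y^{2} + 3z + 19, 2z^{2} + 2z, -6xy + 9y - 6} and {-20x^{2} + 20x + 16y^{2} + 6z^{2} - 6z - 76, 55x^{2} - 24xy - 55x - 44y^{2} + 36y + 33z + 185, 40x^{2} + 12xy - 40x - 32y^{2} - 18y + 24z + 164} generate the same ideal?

For a fixed monomial order, each ideal has a unique reduced Gröbner basis; comparing bases decides equality.
Buchberger on the first generating set:
f_1 = 5x^{2} - 5x - 4y^{2} + 3z + 19, LT = x^{2}.
f_2 = 2z^{2} + 2z, LT = z^{2}.
f_3 = -6xy + 9y - 6, LT = xy.

S(f_1,f_3): lcm = x^{2}y. S = \tfrac{1}{2}xy - x - \tfrac{4}{5}y^{3} + \tfrac{3}{5}yz + \tfrac{19}{5}y.
  reduce S modulo (f_1, f_2, f_3):
  remainder -x - \tfrac{4}{5}y^{3} + \tfrac{3}{5}yz + \tfrac{91}{20}y - \tfrac{1}{2} ≠ 0; add g_4 = -x - \tfrac{4}{5}y^{3} + \tfrac{3}{5}yz + \tfrac{91}{20}y - \tfrac{1}{2} to the basis.

S(f_3,g_4): lcm = xy. S = -\tfrac{4}{5}y^{4} + \tfrac{3}{5}y^{2}z + \tfrac{91}{20}y^{2} - 2y + 1.
  reduce S modulo (f_1, f_2, f_3, g_4):
  remainder -\tfrac{4}{5}y^{4} + \tfrac{3}{5}y^{2}z + \tfrac{91}{20}y^{2} - 2y + 1 ≠ 0; add g_5 = -\tfrac{4}{5}y^{4} + \tfrac{3}{5}y^{2}z + \tfrac{91}{20}y^{2} - 2y + 1 to the basis.

The other S-polynomials (S(f_1,f_2), S(f_2,f_3), S(f_1,g_4), S(f_2,g_4), S(f_1,g_5), S(f_2,g_5), S(f_3,g_5), S(g_4,g_5)) all reduce to 0 modulo the current basis, so we have a Gröbner basis.
Inter-reduce: drop elements whose leading term is divisible by another's, tail-reduce, and make monic.
Reduced Gröbner basis: {x + \tfrac{4}{5}y^{3} - \tfrac{3}{5}yz - \tfrac{91}{20}y + \tfrac{1}{2}, y^{4} - \tfrac{3}{4}y^{2}z - \tfrac{91}{16}y^{2} + \tfrac{5}{2}y - \tfrac{5}{4}, z^{2} + z}.

Buchberger on the second generating set:
h_1 = -20x^{2} + 20x + 16y^{2} + 6z^{2} - 6z - 76, LT = x^{2}.
h_2 = 55x^{2} - 24xy - 55x - 44y^{2} + 36y + 33z + 185, LT = x^{2}.
h_3 = 40x^{2} + 12xy - 40x - 32y^{2} - 18y + 24z + 164, LT = x^{2}.

S(h_1,h_2): lcm = x^{2}. S = \tfrac{24}{55}xy - \tfrac{36}{55}y - \tfrac{3}{10}z^{2} - \tfrac{3}{10}z + \tfrac{24}{55}.
  reduce S modulo (h_1, h_2, h_3):
  remainder \tfrac{24}{55}xy - \tfrac{36}{55}y - \tfrac{3}{10}z^{2} - \tfrac{3}{10}z + \tfrac{24}{55} ≠ 0; add k_4 = \tfrac{24}{55}xy - \tfrac{36}{55}y - \tfrac{3}{10}z^{2} - \tfrac{3}{10}z + \tfrac{24}{55} to the basis.

S(h_1,h_3): lcm = x^{2}. S = -\tfrac{3}{10}xy + \tfrac{9}{20}y - \tfrac{3}{10}z^{2} - \tfrac{3}{10}z - \tfrac{3}{10}.
  reduce S modulo (h_1, h_2, h_3, k_4):
  remainder -\tfrac{81}{160}z^{2} - \tfrac{81}{160}z ≠ 0; add k_5 = -\tfrac{81}{160}z^{2} - \tfrac{81}{160}z to the basis.

S(h_1,k_4): lcm = x^{2}y. S = \tfrac{1}{2}xy + \tfrac{11}{16}xz^{2} + \tfrac{11}{16}xz - x - \tfrac{4}{5}y^{3} - \tfrac{3}{10}yz^{2} + \tfrac{3}{10}yz + \tfrac{19}{5}y.
  reduce S modulo (h_1, h_2, h_3, k_4, k_5):
  remainder -x - \tfrac{4}{5}y^{3} + \tfrac{3}{5}yz + \tfrac{91}{20}y - \tfrac{1}{2} ≠ 0; add k_6 = -x - \tfrac{4}{5}y^{3} + \tfrac{3}{5}yz + \tfrac{91}{20}y - \tfrac{1}{2} to the basis.

S(k_4,k_6): lcm = xy. S = -\tfrac{4}{5}y^{4} + \tfrac{3}{5}y^{2}z + \tfrac{91}{20}y^{2} - 2y - \tfrac{11}{16}z^{2} - \tfrac{11}{16}z + 1.
  reduce S modulo (h_1, h_2, h_3, k_4, k_5, k_6):
  remainder -\tfrac{4}{5}y^{4} + \tfrac{3}{5}y^{2}z + \tfrac{91}{20}y^{2} - 2y + 1 ≠ 0; add k_7 = -\tfrac{4}{5}y^{4} + \tfrac{3}{5}y^{2}z + \tfrac{91}{20}y^{2} - 2y + 1 to the basis.

The other S-polynomials (S(h_2,h_3), S(h_2,k_4), S(h_3,k_4), S(h_1,k_5), S(h_2,k_5), S(h_3,k_5), S(k_4,k_5), S(h_1,k_6), S(h_2,k_6), S(h_3,k_6), S(k_5,k_6), S(h_1,k_7), S(h_2,k_7), S(h_3,k_7), S(k_4,k_7), S(k_5,k_7), S(k_6,k_7)) all reduce to 0 modulo the current basis, so we have a Gröbner basis.
Inter-reduce: drop elements whose leading term is divisible by another's, tail-reduce, and make monic.
Reduced Gröbner basis: {x + \tfrac{4}{5}y^{3} - \tfrac{3}{5}yz - \tfrac{91}{20}y + \tfrac{1}{2}, y^{4} - \tfrac{3}{4}y^{2}z - \tfrac{91}{16}y^{2} + \tfrac{5}{2}y - \tfrac{5}{4}, z^{2} + z}.

The two bases agree; hence the ideals are identical.
The choice of monomial ordering does not affect the verdict — as long as both bases are computed under the same ordering, their equality decides ideal equality.

Yes, the ideals are equal.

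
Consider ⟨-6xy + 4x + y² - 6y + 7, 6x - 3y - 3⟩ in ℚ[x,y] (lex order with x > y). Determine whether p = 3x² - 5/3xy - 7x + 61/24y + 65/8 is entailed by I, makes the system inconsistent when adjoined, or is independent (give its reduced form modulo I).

Adjoining 3x² - 5/3xy - 7x + 61/24y + 65/8 makes the ideal the whole ring: the system is inconsistent.

First compute the reduced Gröbner basis of I by Buchberger's algorithm.
f_1 = -6xy + 4x + y² - 6y + 7, LT = xy.
f_2 = 6x - 3y - 3, LT = x.

S(f_1,f_2): lcm = xy. S = -⅔x + ⅓y² + 3/2y - 7/6.
  leading term x: subtract (-1/9)·f_2 from -⅔x + ⅓y² + 3/2y - 7/6 → ⅓y² + 7/6y - 3/2
  leading term y²: no divisor's leading term divides it; move ⅓y² to the remainder.
  leading term y: no divisor's leading term divides it; move 7/6y to the remainder.
  leading term 1: no divisor's leading term divides it; move -3/2 to the remainder.
  remainder ⅓y² + 7/6y - 3/2 ≠ 0; add h_3 = ⅓y² + 7/6y - 3/2 to the basis.

The other S-polynomials (S(f_1,h_3), S(f_2,h_3)) all reduce to 0 modulo the current basis, so we have a Gröbner basis.
Inter-reduce: drop elements whose leading term is divisible by another's, tail-reduce, and make monic.
Reduced Gröbner basis: {x - ½y - ½, y² + 7/2y - 9/2}.
Label its elements g_1 = x - ½y - ½, g_2 = y² + 7/2y - 9/2.

Reduce p = 3x² - 5/3xy - 7x + 61/24y + 65/8 modulo G:
  leading term x²: subtract (3x)·g_1 from 3x² - 5/3xy - 7x + 61/24y + 65/8 → -⅙xy - 11/2x + 61/24y + 65/8
  leading term xy: subtract (-⅙y)·g_1 from -⅙xy - 11/2x + 61/24y + 65/8 → -11/2x - 1/12y² + 59/24y + 65/8
  leading term x: subtract (-11/2)·g_1 from -11/2x - 1/12y² + 59/24y + 65/8 → -1/12y² - 7/24y + 43/8
  leading term y²: subtract (-1/12)·g_2 from -1/12y² - 7/24y + 43/8 → 5
  leading term 1: no divisor's leading term divides it; move 5 to the remainder.
  normal form = 5.
The normal form is nonzero, so p ∉ I. Since p minus its normal form lies in I, I + (p) = I + (r) where r = 5; decide whether this ideal is the whole ring.
Here r = 5 is a nonzero constant, hence a unit: 1 ∈ I + (p), the Gröbner basis of I + (p) is {1}, and the enlarged system has no common solution — adjoining p is inconsistent.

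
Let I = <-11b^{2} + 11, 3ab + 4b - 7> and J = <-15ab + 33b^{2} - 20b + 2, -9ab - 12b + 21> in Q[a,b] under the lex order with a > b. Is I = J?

Two ideals are equal iff their reduced Gröbner bases coincide (the reduced basis is unique for a fixed ordering).
Buchberger on the first generating set:
f_1 = -11b^{2} + 11, LT = b^{2}.
f_2 = 3ab + 4b - 7, LT = ab.

S(f_1,f_2): lcm = ab^{2}. S = -a - \tfrac{4}{3}b^{2} + \tfrac{7}{3}b.
  leading term a: no divisor's leading term divides it; move -a to the remainder.
  leading term b^{2}: subtract (\tfrac{4}{33})·f_1 from -\tfrac{4}{3}b^{2} + \tfrac{7}{3}b → \tfrac{7}{3}b - \tfrac{4}{3}
  leading term b: no divisor's leading term divides it; move \tfrac{7}{3}b to the remainder.
  leading term 1: no divisor's leading term divides it; move -\tfrac{4}{3} to the remainder.
  remainder -a + \tfrac{7}{3}b - \tfrac{4}{3} ≠ 0; add g_3 = -a + \tfrac{7}{3}b - \tfrac{4}{3} to the basis.

S(f_1,g_3): leading monomials are coprime, so the S-polynomial reduces to 0 (Buchberger's first criterion).
S(f_2,g_3): lcm = ab. S = \tfrac{7}{3}b^{2} - \tfrac{7}{3}.
  leading term b^{2}: subtract (-\tfrac{7}{33})·f_1 from \tfrac{7}{3}b^{2} - \tfrac{7}{3} → 0
  remainder 0.

Every S-polynomial of the final basis reduces to 0, so we have a Gröbner basis.
Inter-reduce: drop elements whose leading term is divisible by another's, tail-reduce, and make monic.
Reduced Gröbner basis: {a - \tfrac{7}{3}b + \tfrac{4}{3}, b^{2} - 1}.

Buchberger on the second generating set:
h_1 = -15ab + 33b^{2} - 20b + 2, LT = ab.
h_2 = -9ab - 12b + 21, LT = ab.

S(h_1,h_2): lcm = ab. S = -\tfrac{11}{5}b^{2} + \tfrac{11}{5}.
  leading term b^{2}: no divisor's leading term divides it; move -\tfrac{11}{5}b^{2} to the remainder.
  leading term 1: no divisor's leading term divides it; move \tfrac{11}{5} to the remainder.
  remainder -\tfrac{11}{5}b^{2} + \tfrac{11}{5} ≠ 0; add k_3 = -\tfrac{11}{5}b^{2} + \tfrac{11}{5} to the basis.

S(h_1,k_3): lcm = ab^{2}. S = a - \tfrac{11}{5}b^{3} + \tfrac{4}{3}b^{2} - \tfrac{2}{15}b.
  leading term a: no divisor's leading term divides it; move a to the remainder.
  leading term b^{3}: subtract (b)·k_3 from -\tfrac{11}{5}b^{3} + \tfrac{4}{3}b^{2} - \tfrac{2}{15}b → \tfrac{4}{3}b^{2} - \tfrac{7}{3}b
  leading term b^{2}: subtract (-\tfrac{20}{33})·k_3 from \tfrac{4}{3}b^{2} - \tfrac{7}{3}b → -\tfrac{7}{3}b + \tfrac{4}{3}
  leading term b: no divisor's leading term divides it; move -\tfrac{7}{3}b to the remainder.
  leading term 1: no divisor's leading term divides it; move \tfrac{4}{3} to the remainder.
  remainder a - \tfrac{7}{3}b + \tfrac{4}{3} ≠ 0; add k_4 = a - \tfrac{7}{3}b + \tfrac{4}{3} to the basis.

S(h_2,k_3): lcm = ab^{2}. S = a + \tfrac{4}{3}b^{2} - \tfrac{7}{3}b.
  leading term a: subtract (1)·k_4 from a + \tfrac{4}{3}b^{2} - \tfrac{7}{3}b → \tfrac{4}{3}b^{2} - \tfrac{4}{3}
  leading term b^{2}: subtract (-\tfrac{20}{33})·k_3 from \tfrac{4}{3}b^{2} - \tfrac{4}{3} → 0
  remainder 0.

S(h_1,k_4): lcm = ab. S = \tfrac{2}{15}b^{2} - \tfrac{2}{15}.
  leading term b^{2}: subtract (-\tfrac{2}{33})·k_3 from \tfrac{2}{15}b^{2} - \tfrac{2}{15} → 0
  remainder 0.

S(h_2,k_4): lcm = ab. S = \tfrac{7}{3}b^{2} - \tfrac{7}{3}.
  leading term b^{2}: subtract (-\tfrac{35}{33})·k_3 from \tfrac{7}{3}b^{2} - \tfrac{7}{3} → 0
  remainder 0.

S(k_3,k_4): leading monomials are coprime, so the S-polynomial reduces to 0 (Buchberger's first criterion).
Every S-polynomial of the final basis reduces to 0, so we have a Gröbner basis.
Inter-reduce: drop elements whose leading term is divisible by another's, tail-reduce, and make monic.
Reduced Gröbner basis: {a - \tfrac{7}{3}b + \tfrac{4}{3}, b^{2} - 1}.

These coincide, so the ideals are equal.

Yes, the ideals are equal.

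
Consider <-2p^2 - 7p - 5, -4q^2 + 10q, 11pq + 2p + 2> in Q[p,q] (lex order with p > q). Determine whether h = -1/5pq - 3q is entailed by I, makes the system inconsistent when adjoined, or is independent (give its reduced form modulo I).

-1/5pq - 3q lies in I (it reduces to 0).

First compute the reduced Gröbner basis of I by Buchberger's algorithm.
f_1 = -2p^2 - 7p - 5, LT = p^2.
f_2 = -4q^2 + 10q, LT = q^2.
f_3 = 11pq + 2p + 2, LT = pq.

S(f_1,f_3): lcm = p^2q. S = -2/11p^2 + 7/2pq - 2/11p + 5/2q.
  reduce S modulo (f_1, f_2, f_3):
  remainder -2/11p + 5/2q - 2/11 ≠ 0; add k_4 = -2/11p + 5/2q - 2/11 to the basis.

S(f_2,f_3): lcm = pq^2. S = -59/22pq - 2/11q.
  reduce S modulo (f_1, f_2, f_3, k_4):
  remainder 287/44q ≠ 0; add k_5 = 287/44q to the basis.

The other S-polynomials (S(f_1,f_2), S(f_1,k_4), S(f_2,k_4), S(f_3,k_4), S(f_1,k_5), S(f_2,k_5), S(f_3,k_5), S(k_4,k_5)) all reduce to 0 modulo the current basis, so we have a Gröbner basis.
Inter-reduce: drop elements whose leading term is divisible by another's, tail-reduce, and make monic.
Reduced Gröbner basis: {p + 1, q}.
Label its elements g_1 = p + 1, g_2 = q.

Reduce h = -1/5pq - 3q modulo G:
  leading term pq: subtract (-1/5q)·g_1 from -1/5pq - 3q → -14/5q
  leading term q: subtract (-14/5)·g_2 from -14/5q → 0
  normal form = 0.
Since the normal form is 0, h ∈ I.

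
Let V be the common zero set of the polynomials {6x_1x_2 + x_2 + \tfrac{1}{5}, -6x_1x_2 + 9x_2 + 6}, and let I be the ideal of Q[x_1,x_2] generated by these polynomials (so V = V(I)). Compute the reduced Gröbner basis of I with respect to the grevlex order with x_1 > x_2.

The reduced Gröbner basis is the canonical form of the ideal for this ordering.

f_1 = 6x_1x_2 + x_2 + \tfrac{1}{5}, LT = x_1x_2.
f_2 = -6x_1x_2 + 9x_2 + 6, LT = x_1x_2.

S(f_1,f_2): lcm = x_1x_2. S = \tfrac{5}{3}x_2 + \tfrac{31}{30}.
  leading term x_2: no divisor's leading term divides it; move \tfrac{5}{3}x_2 to the remainder.
  leading term 1: no divisor's leading term divides it; move \tfrac{31}{30} to the remainder.
  remainder \tfrac{5}{3}x_2 + \tfrac{31}{30} ≠ 0; add g_3 = \tfrac{5}{3}x_2 + \tfrac{31}{30} to the basis.

S(f_1,g_3): lcm = x_1x_2. S = -\tfrac{31}{50}x_1 + \tfrac{1}{6}x_2 + \tfrac{1}{30}.
  leading term x_1: no divisor's leading term divides it; move -\tfrac{31}{50}x_1 to the remainder.
  leading term x_2: subtract (\tfrac{1}{10})·g_3 from \tfrac{1}{6}x_2 + \tfrac{1}{30} → -\tfrac{7}{100}
  leading term 1: no divisor's leading term divides it; move -\tfrac{7}{100} to the remainder.
  remainder -\tfrac{31}{50}x_1 - \tfrac{7}{100} ≠ 0; add g_4 = -\tfrac{31}{50}x_1 - \tfrac{7}{100} to the basis.

The other S-polynomials (S(f_2,g_3), S(f_1,g_4), S(f_2,g_4), S(g_3,g_4)) all reduce to 0 modulo the current basis, so we have a Gröbner basis.
Inter-reduce: drop elements whose leading term is divisible by another's, tail-reduce, and make monic.

G = {x_1 + \tfrac{7}{62}, x_2 + \tfrac{31}{50}}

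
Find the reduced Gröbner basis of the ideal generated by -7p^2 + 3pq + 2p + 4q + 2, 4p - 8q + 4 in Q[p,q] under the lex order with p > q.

This is the nonlinear analogue of row-reducing a linear system.

f_1 = -7p^2 + 3pq + 2p + 4q + 2, LT = p^2.
f_2 = 4p - 8q + 4, LT = p.

S(f_1,f_2): lcm = p^2. S = 11/7pq - 9/7p - 4/7q - 2/7.
  leading term pq: subtract (11/28q)·f_2 from 11/7pq - 9/7p - 4/7q - 2/7 → -9/7p + 22/7q^2 - 15/7q - 2/7
  leading term p: subtract (-9/28)·f_2 from -9/7p + 22/7q^2 - 15/7q - 2/7 → 22/7q^2 - 33/7q + 1
  leading term q^2: no divisor's leading term divides it; move 22/7q^2 to the remainder.
  leading term q: no divisor's leading term divides it; move -33/7q to the remainder.
  leading term 1: no divisor's leading term divides it; move 1 to the remainder.
  remainder 22/7q^2 - 33/7q + 1 ≠ 0; add g_3 = 22/7q^2 - 33/7q + 1 to the basis.

The other S-polynomials (S(f_1,g_3), S(f_2,g_3)) all reduce to 0 modulo the current basis, so we have a Gröbner basis.
Inter-reduce: drop elements whose leading term is divisible by another's, tail-reduce, and make monic.

G = {p - 2q + 1, q^2 - 3/2q + 7/22}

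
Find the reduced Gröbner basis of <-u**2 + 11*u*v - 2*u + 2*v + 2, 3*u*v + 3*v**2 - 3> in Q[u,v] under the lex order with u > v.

f_1 = -u**2 + 11*u*v - 2*u + 2*v + 2, LT = u**2.
f_2 = 3*u*v + 3*v**2 - 3, LT = u*v.

S(f_1,f_2): lcm = u**2*v. S = -12*u*v**2 + 2*u*v + u - 2*v**2 - 2*v.
  reduce S modulo (f_1, f_2):
  remainder u + 12*v**3 - 4*v**2 - 14*v + 2 ≠ 0; add g_3 = u + 12*v**3 - 4*v**2 - 14*v + 2 to the basis.

S(f_1,g_3): lcm = u**2. S = -12*u*v**3 + 4*u*v**2 + 3*u*v - 2*v - 2.
  reduce S modulo (f_1, f_2, g_3):
  remainder 12*v**4 - 4*v**3 - 15*v**2 + 2*v + 1 ≠ 0; add g_4 = 12*v**4 - 4*v**3 - 15*v**2 + 2*v + 1 to the basis.

The other S-polynomials (S(f_2,g_3), S(f_1,g_4), S(f_2,g_4), S(g_3,g_4)) all reduce to 0 modulo the current basis, so we have a Gröbner basis.
Inter-reduce: drop elements whose leading term is divisible by another's, tail-reduce, and make monic.

G = {u + 12*v**3 - 4*v**2 - 14*v + 2, v**4 - 1/3*v**3 - 5/4*v**2 + 1/6*v + 1/12}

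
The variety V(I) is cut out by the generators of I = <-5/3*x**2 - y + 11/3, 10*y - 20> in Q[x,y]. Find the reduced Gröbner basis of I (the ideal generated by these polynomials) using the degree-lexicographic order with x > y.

G = {x**2 - 1, y - 2}

f_1 = -5/3*x**2 - y + 11/3, LT = x**2.
f_2 = 10*y - 20, LT = y.

The S-polynomials (S(f_1,f_2)) all reduce to 0 modulo the current basis, so we have a Gröbner basis.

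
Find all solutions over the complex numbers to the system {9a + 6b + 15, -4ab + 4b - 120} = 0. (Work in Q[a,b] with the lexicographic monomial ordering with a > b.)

{(13/3, -9), (-5, 5)}

Compute a lex Gröbner basis by Buchberger's algorithm.
f_1 = 9a + 6b + 15, LT = a.
f_2 = -4ab + 4b - 120, LT = ab.

S(f_1,f_2): lcm = ab. S = 2/3b^2 + 8/3b - 30.
  reduce S modulo (f_1, f_2):
  remainder 2/3b^2 + 8/3b - 30 ≠ 0; add h_3 = 2/3b^2 + 8/3b - 30 to the basis.

The other S-polynomials (S(f_1,h_3), S(f_2,h_3)) all reduce to 0 modulo the current basis, so we have a Gröbner basis.
Inter-reduce: drop elements whose leading term is divisible by another's, tail-reduce, and make monic.
Reduced Gröbner basis: {a + 2/3b + 5/3, b^2 + 4b - 45}.

Since the basis is lex-ordered, b^2 + 4b - 45 is univariate in b. Its roots are {-9, 5}. Back-substituting each root into the other basis elements fixes the other coordinates.
  b = -9: the earlier basis element becomes a - 13/3 = 0, giving a = 13/3 — point (13/3, -9).
  b = 5: the earlier basis element becomes a + 5 = 0, giving a = -5 — point (-5, 5).
A lex Gröbner basis triangularizes the system, enabling back-substitution.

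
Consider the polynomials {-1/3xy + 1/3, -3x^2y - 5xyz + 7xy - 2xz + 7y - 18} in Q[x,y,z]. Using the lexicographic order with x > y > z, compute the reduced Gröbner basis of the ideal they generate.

G = {xy - 1, xz + 3/2x - 7/2y + 5/2z + 11/2, y^2 - 5/7yz - 11/7y - 2/7z - 3/7}

f_1 = -1/3xy + 1/3, LT = xy.
f_2 = -3x^2y - 5xyz + 7xy - 2xz + 7y - 18, LT = x^2y.

S(f_1,f_2): lcm = x^2y. S = -5/3xyz + 7/3xy - 2/3xz - x + 7/3y - 6.
  leading term xyz: subtract (5z)·f_1 from -5/3xyz + 7/3xy - 2/3xz - x + 7/3y - 6 → 7/3xy - 2/3xz - x + 7/3y - 5/3z - 6
  leading term xy: subtract (-7)·f_1 from 7/3xy - 2/3xz - x + 7/3y - 5/3z - 6 → -2/3xz - x + 7/3y - 5/3z - 11/3
  leading term xz: no divisor's leading term divides it; move -2/3xz to the remainder.
  leading term x: no divisor's leading term divides it; move -x to the remainder.
  leading term y: no divisor's leading term divides it; move 7/3y to the remainder.
  leading term z: no divisor's leading term divides it; move -5/3z to the remainder.
  leading term 1: no divisor's leading term divides it; move -11/3 to the remainder.
  remainder -2/3xz - x + 7/3y - 5/3z - 11/3 ≠ 0; add g_3 = -2/3xz - x + 7/3y - 5/3z - 11/3 to the basis.

S(f_1,g_3): lcm = xyz. S = -3/2xy + 7/2y^2 - 5/2yz - 11/2y - z.
  leading term xy: subtract (9/2)·f_1 from -3/2xy + 7/2y^2 - 5/2yz - 11/2y - z → 7/2y^2 - 5/2yz - 11/2y - z - 3/2
  leading term y^2: no divisor's leading term divides it; move 7/2y^2 to the remainder.
  leading term yz: no divisor's leading term divides it; move -5/2yz to the remainder.
  leading term y: no divisor's leading term divides it; move -11/2y to the remainder.
  leading term z: no divisor's leading term divides it; move -z to the remainder.
  leading term 1: no divisor's leading term divides it; move -3/2 to the remainder.
  remainder 7/2y^2 - 5/2yz - 11/2y - z - 3/2 ≠ 0; add g_4 = 7/2y^2 - 5/2yz - 11/2y - z - 3/2 to the basis.

S(f_2,g_3): lcm = x^2yz. S = -3/2x^2y + 7/2xy^2 + 5/3xyz^2 - 29/6xyz - 11/2xy + 2/3xz^2 - 7/3yz + 6z.
  leading term x^2y: subtract (9/2x)·f_1 from -3/2x^2y + 7/2xy^2 + 5/3xyz^2 - 29/6xyz - 11/2xy + 2/3xz^2 - 7/3yz + 6z → 7/2xy^2 + 5/3xyz^2 - 29/6xyz - 11/2xy + 2/3xz^2 - 3/2x - 7/3yz + 6z
  leading term xy^2: subtract (-21/2y)·f_1 from 7/2xy^2 + 5/3xyz^2 - 29/6xyz - 11/2xy + 2/3xz^2 - 3/2x - 7/3yz + 6z → 5/3xyz^2 - 29/6xyz - 11/2xy + 2/3xz^2 - 3/2x - 7/3yz + 7/2y + 6z
  leading term xyz^2: subtract (-5z^2)·f_1 from 5/3xyz^2 - 29/6xyz - 11/2xy + 2/3xz^2 - 3/2x - 7/3yz + 7/2y + 6z → -29/6xyz - 11/2xy + 2/3xz^2 - 3/2x - 7/3yz + 7/2y + 5/3z^2 + 6z
  leading term xyz: subtract (29/2z)·f_1 from -29/6xyz - 11/2xy + 2/3xz^2 - 3/2x - 7/3yz + 7/2y + 5/3z^2 + 6z → -11/2xy + 2/3xz^2 - 3/2x - 7/3yz + 7/2y + 5/3z^2 + 7/6z
  leading term xy: subtract (33/2)·f_1 from -11/2xy + 2/3xz^2 - 3/2x - 7/3yz + 7/2y + 5/3z^2 + 7/6z → 2/3xz^2 - 3/2x - 7/3yz + 7/2y + 5/3z^2 + 7/6z - 11/2
  leading term xz^2: subtract (-z)·g_3 from 2/3xz^2 - 3/2x - 7/3yz + 7/2y + 5/3z^2 + 7/6z - 11/2 → -xz - 3/2x + 7/2y - 5/2z - 11/2
  leading term xz: subtract (3/2)·g_3 from -xz - 3/2x + 7/2y - 5/2z - 11/2 → 0
  remainder 0.

S(f_1,g_4): lcm = xy^2. S = 5/7xyz + 11/7xy + 2/7xz + 3/7x - y.
  leading term xyz: subtract (-15/7z)·f_1 from 5/7xyz + 11/7xy + 2/7xz + 3/7x - y → 11/7xy + 2/7xz + 3/7x - y + 5/7z
  leading term xy: subtract (-33/7)·f_1 from 11/7xy + 2/7xz + 3/7x - y + 5/7z → 2/7xz + 3/7x - y + 5/7z + 11/7
  leading term xz: subtract (-3/7)·g_3 from 2/7xz + 3/7x - y + 5/7z + 11/7 → 0
  remainder 0.

S(f_2,g_4): lcm = x^2y^2. S = 5/7x^2yz + 11/7x^2y + 2/7x^2z + 3/7x^2 + 5/3xy^2z - 7/3xy^2 + 2/3xyz - 7/3y^2 + 6y.
  leading term x^2yz: subtract (-15/7xz)·f_1 from 5/7x^2yz + 11/7x^2y + 2/7x^2z + 3/7x^2 + 5/3xy^2z - 7/3xy^2 + 2/3xyz - 7/3y^2 + 6y → 11/7x^2y + 2/7x^2z + 3/7x^2 + 5/3xy^2z - 7/3xy^2 + 2/3xyz + 5/7xz - 7/3y^2 + 6y
  leading term x^2y: subtract (-33/7x)·f_1 from 11/7x^2y + 2/7x^2z + 3/7x^2 + 5/3xy^2z - 7/3xy^2 + 2/3xyz + 5/7xz - 7/3y^2 + 6y → 2/7x^2z + 3/7x^2 + 5/3xy^2z - 7/3xy^2 + 2/3xyz + 5/7xz + 11/7x - 7/3y^2 + 6y
  leading term x^2z: subtract (-3/7x)·g_3 from 2/7x^2z + 3/7x^2 + 5/3xy^2z - 7/3xy^2 + 2/3xyz + 5/7xz + 11/7x - 7/3y^2 + 6y → 5/3xy^2z - 7/3xy^2 + 2/3xyz + xy - 7/3y^2 + 6y
  leading term xy^2z: subtract (-5yz)·f_1 from 5/3xy^2z - 7/3xy^2 + 2/3xyz + xy - 7/3y^2 + 6y → -7/3xy^2 + 2/3xyz + xy - 7/3y^2 + 5/3yz + 6y
  leading term xy^2: subtract (7y)·f_1 from -7/3xy^2 + 2/3xyz + xy - 7/3y^2 + 5/3yz + 6y → 2/3xyz + xy - 7/3y^2 + 5/3yz + 11/3y
  leading term xyz: subtract (-2z)·f_1 from 2/3xyz + xy - 7/3y^2 + 5/3yz + 11/3y → xy - 7/3y^2 + 5/3yz + 11/3y + 2/3z
  leading term xy: subtract (-3)·f_1 from xy - 7/3y^2 + 5/3yz + 11/3y + 2/3z → -7/3y^2 + 5/3yz + 11/3y + 2/3z + 1
  leading term y^2: subtract (-2/3)·g_4 from -7/3y^2 + 5/3yz + 11/3y + 2/3z + 1 → 0
  remainder 0.

S(g_3,g_4): leading monomials are coprime, so the S-polynomial reduces to 0 (Buchberger's first criterion).
Every S-polynomial of the final basis reduces to 0, so we have a Gröbner basis.
Inter-reduce: drop elements whose leading term is divisible by another's, tail-reduce, and make monic.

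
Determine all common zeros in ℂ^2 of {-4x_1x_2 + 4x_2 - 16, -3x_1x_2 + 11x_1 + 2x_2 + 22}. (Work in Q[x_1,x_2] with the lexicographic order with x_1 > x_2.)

{(-3, 1), (10/11, 44)}

Compute a lex Gröbner basis by Buchberger's algorithm.
f_1 = -4x_1x_2 + 4x_2 - 16, LT = x_1x_2.
f_2 = -3x_1x_2 + 11x_1 + 2x_2 + 22, LT = x_1x_2.

S(f_1,f_2): lcm = x_1x_2. S = 11/3x_1 - 1/3x_2 + 34/3.
  leading term x_1: no divisor's leading term divides it; move 11/3x_1 to the remainder.
  leading term x_2: no divisor's leading term divides it; move -1/3x_2 to the remainder.
  leading term 1: no divisor's leading term divides it; move 34/3 to the remainder.
  remainder 11/3x_1 - 1/3x_2 + 34/3 ≠ 0; add h_3 = 11/3x_1 - 1/3x_2 + 34/3 to the basis.

S(f_1,h_3): lcm = x_1x_2. S = 1/11x_2^2 - 45/11x_2 + 4.
  leading term x_2^2: no divisor's leading term divides it; move 1/11x_2^2 to the remainder.
  leading term x_2: no divisor's leading term divides it; move -45/11x_2 to the remainder.
  leading term 1: no divisor's leading term divides it; move 4 to the remainder.
  remainder 1/11x_2^2 - 45/11x_2 + 4 ≠ 0; add h_4 = 1/11x_2^2 - 45/11x_2 + 4 to the basis.

S(f_2,h_3): lcm = x_1x_2. S = -11/3x_1 + 1/11x_2^2 - 124/33x_2 - 22/3.
  leading term x_1: subtract (-1)·h_3 from -11/3x_1 + 1/11x_2^2 - 124/33x_2 - 22/3 → 1/11x_2^2 - 45/11x_2 + 4
  leading term x_2^2: subtract (1)·h_4 from 1/11x_2^2 - 45/11x_2 + 4 → 0
  remainder 0.

S(f_1,h_4): lcm = x_1x_2^2. S = 45x_1x_2 - 44x_1 - x_2^2 + 4x_2.
  leading term x_1x_2: subtract (-45/4)·f_1 from 45x_1x_2 - 44x_1 - x_2^2 + 4x_2 → -44x_1 - x_2^2 + 49x_2 - 180
  leading term x_1: subtract (-12)·h_3 from -44x_1 - x_2^2 + 49x_2 - 180 → -x_2^2 + 45x_2 - 44
  leading term x_2^2: subtract (-11)·h_4 from -x_2^2 + 45x_2 - 44 → 0
  remainder 0.

S(f_2,h_4): lcm = x_1x_2^2. S = 124/3x_1x_2 - 44x_1 - 2/3x_2^2 - 22/3x_2.
  leading term x_1x_2: subtract (-31/3)·f_1 from 124/3x_1x_2 - 44x_1 - 2/3x_2^2 - 22/3x_2 → -44x_1 - 2/3x_2^2 + 34x_2 - 496/3
  leading term x_1: subtract (-12)·h_3 from -44x_1 - 2/3x_2^2 + 34x_2 - 496/3 → -2/3x_2^2 + 30x_2 - 88/3
  leading term x_2^2: subtract (-22/3)·h_4 from -2/3x_2^2 + 30x_2 - 88/3 → 0
  remainder 0.

S(h_3,h_4): leading monomials are coprime, so the S-polynomial reduces to 0 (Buchberger's first criterion).
Every S-polynomial of the final basis reduces to 0, so we have a Gröbner basis.
Inter-reduce: drop elements whose leading term is divisible by another's, tail-reduce, and make monic.
Reduced Gröbner basis: {x_1 - 1/11x_2 + 34/11, x_2^2 - 45x_2 + 44}.

The lex basis is triangular: the last element involves only x_2. Solving x_2^2 - 45x_2 + 44 = 0 gives x_2 ∈ {1, 44}; substituting each value into the earlier elements determines the remaining variables.
  x_2 = 1: the earlier basis element becomes x_1 + 3 = 0, giving x_1 = -3 — point (-3, 1).
  x_2 = 44: the earlier basis element becomes x_1 - 10/11 = 0, giving x_1 = 10/11 — point (10/11, 44).
A lex Gröbner basis triangularizes the system, enabling back-substitution.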